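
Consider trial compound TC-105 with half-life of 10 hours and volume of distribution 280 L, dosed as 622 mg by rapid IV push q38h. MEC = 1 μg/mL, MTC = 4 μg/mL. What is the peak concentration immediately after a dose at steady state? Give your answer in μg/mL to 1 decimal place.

τ/t½ = 38/10 ≈ 3.8, so fraction remaining f = (1/2)^(38/10) ≈ 0.0718.
Accumulation ratio R = 1/(1 − f) ≈ 1/0.9282 ≈ 1.0774.
Each bolus raises the concentration by D/Vd = 622/280 ≈ 2.221 μg/mL.
Steady-state peak Cmax,ss = C₀·R ≈ 2.221 × 1.0774 ≈ 2.393 μg/mL.
Peak 2.4 μg/mL vs MTC 4 μg/mL: below toxic threshold.

2.4 μg/mL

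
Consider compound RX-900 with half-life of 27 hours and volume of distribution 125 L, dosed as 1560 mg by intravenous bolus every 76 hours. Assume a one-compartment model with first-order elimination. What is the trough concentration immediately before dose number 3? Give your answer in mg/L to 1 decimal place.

f = (1/2)^(τ/t½) = (1/2)^(76/27) ≈ 0.1421.
C₀ = D/Vd = 1560/125 ≈ 12.480 mg/L.
Before the 3rd dose, 2 doses have been given. Superposition: Cmin = C₀·(f + f²).
≈ 12.480 × (0.1421 + 0.0202) ≈ 12.480 × 0.1623 ≈ 2.026 mg/L.

2.0 mg/L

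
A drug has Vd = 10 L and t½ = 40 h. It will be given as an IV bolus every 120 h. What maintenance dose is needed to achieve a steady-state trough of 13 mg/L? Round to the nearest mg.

910 mg

τ/t½ = 120/40 ≈ 3, so f = (1/2)^(120/40) ≈ 0.125000.
Cmin,ss = (D/Vd)·f/(1−f), so D = Cmin,ss·Vd·(1−f)/f.
D = 13 × 10 × (1−f)/f ≈ 13 × 10 × 7.00000 ≈ 910.00 mg.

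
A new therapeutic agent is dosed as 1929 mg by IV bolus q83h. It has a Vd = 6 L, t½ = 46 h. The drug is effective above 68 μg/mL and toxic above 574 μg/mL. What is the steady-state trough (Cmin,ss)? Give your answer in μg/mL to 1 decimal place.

129.0 μg/mL

Over one 83-h interval, 83/46 ≈ 1.8043 half-lives elapse, leaving f ≈ 0.2863 of each dose.
Each bolus raises the concentration by D/Vd = 1929/6 ≈ 321.500 μg/mL.
Steady-state trough Cmin,ss = C₀·f/(1−f) ≈ 321.500 × 0.2863/0.7137 ≈ 128.969 μg/mL.
Trough 129.0 μg/mL vs MEC 68 μg/mL: adequate.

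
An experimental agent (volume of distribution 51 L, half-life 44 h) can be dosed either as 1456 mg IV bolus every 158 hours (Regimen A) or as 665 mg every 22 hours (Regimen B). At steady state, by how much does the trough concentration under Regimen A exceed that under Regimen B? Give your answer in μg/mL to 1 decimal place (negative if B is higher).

Regimen A: f = (1/2)^(158/44) ≈ 0.0830; Cmin,ss = (1456/51)·f/(1−f) ≈ 2.584 μg/mL.
Regimen B: f = (1/2)^(22/44) ≈ 0.7071; Cmin,ss = (665/51)·f/(1−f) ≈ 31.478 μg/mL.
Difference ≈ 2.584 − 31.478 ≈ -28.894 μg/mL.

-28.9 μg/mL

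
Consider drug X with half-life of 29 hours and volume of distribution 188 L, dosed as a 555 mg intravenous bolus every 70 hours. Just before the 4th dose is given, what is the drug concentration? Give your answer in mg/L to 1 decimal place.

0.7 mg/L

f = (1/2)^(τ/t½) = (1/2)^(70/29) ≈ 0.1877.
C₀ = D/Vd = 555/188 ≈ 2.952 mg/L.
Before the 4th dose, 3 doses have been given. Superposition: Cmin = C₀·(f + f² + … + f^3).
≈ 2.952 × (0.1877 + 0.0352 + 0.0066) ≈ 2.952 × 0.2295 ≈ 0.677 mg/L.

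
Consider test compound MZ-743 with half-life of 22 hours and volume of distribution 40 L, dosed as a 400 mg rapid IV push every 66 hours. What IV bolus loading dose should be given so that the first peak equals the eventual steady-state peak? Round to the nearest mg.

457 mg

f = (1/2)^(66/22) ≈ 0.125000; accumulation ratio R = 1/(1−f) ≈ 1.14286.
Loading dose to hit Cmax,ss on first dose: D_load = D_maint·R ≈ 400 × 1.14286 ≈ 457.14 mg.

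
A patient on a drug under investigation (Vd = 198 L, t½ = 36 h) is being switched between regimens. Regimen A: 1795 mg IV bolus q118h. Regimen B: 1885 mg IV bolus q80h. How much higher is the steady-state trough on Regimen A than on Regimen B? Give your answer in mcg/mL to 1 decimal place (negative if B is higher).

-1.6 mcg/mL

Regimen A: f = (1/2)^(118/36) ≈ 0.1031; Cmin,ss = (1795/198)·f/(1−f) ≈ 1.042 mcg/mL.
Regimen B: f = (1/2)^(80/36) ≈ 0.2143; Cmin,ss = (1885/198)·f/(1−f) ≈ 2.597 mcg/mL.
Difference ≈ 1.042 − 2.597 ≈ -1.555 mcg/mL.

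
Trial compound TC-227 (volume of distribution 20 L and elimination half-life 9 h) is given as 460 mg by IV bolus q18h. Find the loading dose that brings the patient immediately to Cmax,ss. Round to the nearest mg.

f = (1/2)^(18/9) ≈ 0.250000; accumulation ratio R = 1/(1−f) ≈ 1.33333.
Loading dose to hit Cmax,ss on first dose: D_load = D_maint·R ≈ 460 × 1.33333 ≈ 613.33 mg.

613 mg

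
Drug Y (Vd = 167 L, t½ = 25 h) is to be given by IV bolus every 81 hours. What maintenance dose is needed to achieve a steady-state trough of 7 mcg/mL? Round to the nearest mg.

9876 mg

τ/t½ = 81/25 ≈ 3.24, so f = (1/2)^(81/25) ≈ 0.105843.
Cmin,ss = (D/Vd)·f/(1−f), so D = Cmin,ss·Vd·(1−f)/f.
D = 7 × 167 × (1−f)/f ≈ 7 × 167 × 8.44796 ≈ 9875.67 mg.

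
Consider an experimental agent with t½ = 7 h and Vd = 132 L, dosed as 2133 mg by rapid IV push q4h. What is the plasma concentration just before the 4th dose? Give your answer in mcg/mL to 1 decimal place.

23.1 mcg/mL

f = (1/2)^(τ/t½) = (1/2)^(4/7) ≈ 0.6730.
C₀ = D/Vd = 2133/132 ≈ 16.159 mcg/mL.
Before the 4th dose, 3 doses have been given. Superposition: Cmin = C₀·(f + f² + … + f^3).
≈ 16.159 × (0.6730 + 0.4529 + 0.3048) ≈ 16.159 × 1.4307 ≈ 23.119 mcg/mL.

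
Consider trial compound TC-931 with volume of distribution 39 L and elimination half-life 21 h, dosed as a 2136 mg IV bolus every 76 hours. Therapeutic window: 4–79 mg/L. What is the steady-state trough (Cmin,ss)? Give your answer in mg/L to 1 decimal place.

τ/t½ = 76/21 ≈ 3.619, so fraction remaining f = (1/2)^(76/21) ≈ 0.0814.
Accumulation ratio R = 1/(1 − f) ≈ 1/0.9186 ≈ 1.0886.
Single-dose peak C₀ = D/Vd = 2136/39 ≈ 54.769 mg/L.
Cmax,ss = C₀/(1 − f) ≈ 54.769/0.9186 ≈ 59.622 mg/L.
One interval later, Cmin,ss = Cmax,ss·e^(−kτ) ≈ 59.622 × 0.0814 ≈ 4.853 mg/L.
Trough 4.9 mg/L vs MEC 4 mg/L: adequate.

4.9 mg/L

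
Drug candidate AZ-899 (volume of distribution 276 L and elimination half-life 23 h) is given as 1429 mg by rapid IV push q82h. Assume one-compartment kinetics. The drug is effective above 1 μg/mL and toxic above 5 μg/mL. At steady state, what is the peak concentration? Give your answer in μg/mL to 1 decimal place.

5.7 μg/mL

k = ln2/t½ = ln2/23 ≈ 0.030137 h⁻¹; fraction remaining f = e^(−kτ) = e^(−0.030137×82) ≈ 0.0845.
Accumulation ratio R = 1/(1 − f) ≈ 1/0.9155 ≈ 1.0923.
Each bolus raises the concentration by D/Vd = 1429/276 ≈ 5.178 μg/mL.
Steady-state peak Cmax,ss = C₀·R ≈ 5.178 × 1.0923 ≈ 5.656 μg/mL.
Peak 5.7 μg/mL vs MTC 5 μg/mL: exceeds toxic threshold.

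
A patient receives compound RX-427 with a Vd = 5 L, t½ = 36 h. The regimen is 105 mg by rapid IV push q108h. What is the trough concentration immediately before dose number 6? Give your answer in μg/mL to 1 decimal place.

f = (1/2)^(τ/t½) = (1/2)^(108/36) ≈ 0.1250.
C₀ = D/Vd = 105/5 ≈ 21.000 μg/mL.
Before the 6th dose, 5 doses have been given. Superposition: Cmin = C₀·(f + f² + … + f^5).
≈ 21.000 × (0.1250 + 0.0156 + 0.0020 + 0.0002 + 0.0000) ≈ 21.000 × 0.1428 ≈ 2.999 μg/mL.

3.0 μg/mL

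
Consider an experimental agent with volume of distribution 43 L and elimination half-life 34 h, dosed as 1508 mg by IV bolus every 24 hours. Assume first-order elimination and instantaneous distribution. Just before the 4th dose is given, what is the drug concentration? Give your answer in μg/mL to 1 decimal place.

f = (1/2)^(τ/t½) = (1/2)^(24/34) ≈ 0.6131.
C₀ = D/Vd = 1508/43 ≈ 35.070 μg/mL.
Before the 4th dose, 3 doses have been given. Superposition: Cmin = C₀·(f + f² + … + f^3).
≈ 35.070 × (0.6131 + 0.3759 + 0.2305) ≈ 35.070 × 1.2195 ≈ 42.768 μg/mL.

42.8 μg/mL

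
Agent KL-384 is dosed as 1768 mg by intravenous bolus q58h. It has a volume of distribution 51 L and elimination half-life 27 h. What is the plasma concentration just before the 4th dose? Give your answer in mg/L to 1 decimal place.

10.0 mg/L

f = (1/2)^(τ/t½) = (1/2)^(58/27) ≈ 0.2256.
C₀ = D/Vd = 1768/51 ≈ 34.667 mg/L.
Before the 4th dose, 3 doses have been given. Superposition: Cmin = C₀·(f + f² + … + f^3).
≈ 34.667 × (0.2256 + 0.0509 + 0.0115) ≈ 34.667 × 0.2880 ≈ 9.984 mg/L.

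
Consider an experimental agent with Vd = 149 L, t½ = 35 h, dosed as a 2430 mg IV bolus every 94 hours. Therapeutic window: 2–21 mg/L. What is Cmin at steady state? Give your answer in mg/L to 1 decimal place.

3.0 mg/L

k = ln2/t½ = ln2/35 ≈ 0.019804 h⁻¹; fraction remaining f = e^(−kτ) = e^(−0.019804×94) ≈ 0.1554.
Single-dose peak C₀ = D/Vd = 2430/149 ≈ 16.309 mg/L.
Steady-state trough Cmin,ss = C₀·f/(1−f) ≈ 16.309 × 0.1554/0.8446 ≈ 3.001 mg/L.
Trough 3.0 mg/L vs MEC 2 mg/L: adequate.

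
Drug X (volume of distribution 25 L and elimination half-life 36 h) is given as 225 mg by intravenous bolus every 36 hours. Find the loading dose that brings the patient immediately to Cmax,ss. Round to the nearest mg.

450 mg

f = (1/2)^(36/36) ≈ 0.500000; accumulation ratio R = 1/(1−f) ≈ 2.00000.
Loading dose to hit Cmax,ss on first dose: D_load = D_maint·R ≈ 225 × 2.00000 ≈ 450.00 mg.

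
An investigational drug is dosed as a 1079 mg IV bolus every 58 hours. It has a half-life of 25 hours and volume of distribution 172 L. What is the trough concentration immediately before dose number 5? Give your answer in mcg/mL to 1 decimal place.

1.6 mcg/mL

f = (1/2)^(τ/t½) = (1/2)^(58/25) ≈ 0.2003.
C₀ = D/Vd = 1079/172 ≈ 6.273 mcg/mL.
Before the 5th dose, 4 doses have been given. Superposition: Cmin = C₀·(f + f² + … + f^4).
≈ 6.273 × (0.2003 + 0.0401 + 0.0080 + 0.0016) ≈ 6.273 × 0.2500 ≈ 1.568 mcg/mL.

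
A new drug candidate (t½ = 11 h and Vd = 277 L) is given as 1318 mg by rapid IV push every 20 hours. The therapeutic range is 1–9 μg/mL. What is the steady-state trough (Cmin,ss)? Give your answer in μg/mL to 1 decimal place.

k = ln2/t½ = ln2/11 ≈ 0.063013 h⁻¹; fraction remaining f = e^(−kτ) = e^(−0.063013×20) ≈ 0.2836.
Each bolus raises the concentration by D/Vd = 1318/277 ≈ 4.758 μg/mL.
Steady-state trough Cmin,ss = C₀·f/(1−f) ≈ 4.758 × 0.2836/0.7164 ≈ 1.884 μg/mL.
Trough 1.9 μg/mL vs MEC 1 μg/mL: adequate.

1.9 μg/mL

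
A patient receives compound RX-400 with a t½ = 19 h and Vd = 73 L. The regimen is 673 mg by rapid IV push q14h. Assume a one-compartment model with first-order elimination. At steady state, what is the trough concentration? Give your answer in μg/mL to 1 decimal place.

13.8 μg/mL

Over one 14-h interval, 14/19 ≈ 0.73684 half-lives elapse, leaving f ≈ 0.6001 of each dose.
Single-dose peak C₀ = D/Vd = 673/73 ≈ 9.219 μg/mL.
Steady-state trough Cmin,ss = C₀·f/(1−f) ≈ 9.219 × 0.6001/0.3999 ≈ 13.834 μg/mL.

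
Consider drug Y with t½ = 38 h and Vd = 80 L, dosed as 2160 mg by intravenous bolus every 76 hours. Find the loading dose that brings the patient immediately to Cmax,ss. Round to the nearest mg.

2880 mg

f = (1/2)^(76/38) ≈ 0.250000; accumulation ratio R = 1/(1−f) ≈ 1.33333.
Loading dose to hit Cmax,ss on first dose: D_load = D_maint·R ≈ 2160 × 1.33333 ≈ 2879.99 mg.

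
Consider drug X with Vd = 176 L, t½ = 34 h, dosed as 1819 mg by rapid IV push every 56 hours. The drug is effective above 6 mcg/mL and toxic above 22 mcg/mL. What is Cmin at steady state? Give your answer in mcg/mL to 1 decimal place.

Over one 56-h interval, 56/34 ≈ 1.6471 half-lives elapse, leaving f ≈ 0.3193 of each dose.
At steady state, accumulation factor R = 1/(1 − e^(−kτ)) ≈ 1.4691.
Each bolus raises the concentration by D/Vd = 1819/176 ≈ 10.335 mcg/mL.
Steady-state peak Cmax,ss = C₀·R ≈ 10.335 × 1.4691 ≈ 15.183 mcg/mL.
Steady-state trough Cmin,ss = Cmax,ss·f ≈ 15.183 × 0.3193 ≈ 4.848 mcg/mL.
Trough 4.8 mcg/mL vs MEC 6 mcg/mL: subtherapeutic.

4.8 mcg/mL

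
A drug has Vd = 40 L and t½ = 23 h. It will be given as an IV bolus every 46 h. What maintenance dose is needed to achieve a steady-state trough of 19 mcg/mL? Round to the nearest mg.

τ/t½ = 46/23 ≈ 2, so f = (1/2)^(46/23) ≈ 0.250000.
Cmin,ss = (D/Vd)·f/(1−f), so D = Cmin,ss·Vd·(1−f)/f.
D = 19 × 40 × (1−f)/f ≈ 19 × 40 × 3.00000 ≈ 2280.00 mg.

2280 mg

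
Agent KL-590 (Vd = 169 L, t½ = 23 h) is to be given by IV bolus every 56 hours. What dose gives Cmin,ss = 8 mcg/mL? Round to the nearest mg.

τ/t½ = 56/23 ≈ 2.4348, so f = (1/2)^(56/23) ≈ 0.184951.
Cmin,ss = (D/Vd)·f/(1−f), so D = Cmin,ss·Vd·(1−f)/f.
D = 8 × 169 × (1−f)/f ≈ 8 × 169 × 4.40684 ≈ 5958.05 mg.

5958 mg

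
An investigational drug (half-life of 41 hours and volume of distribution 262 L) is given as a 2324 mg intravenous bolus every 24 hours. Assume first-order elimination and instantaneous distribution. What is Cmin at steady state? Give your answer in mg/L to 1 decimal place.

17.7 mg/L

k = ln2/t½ = ln2/41 ≈ 0.016906 h⁻¹; fraction remaining f = e^(−kτ) = e^(−0.016906×24) ≈ 0.6665.
Single-dose peak C₀ = D/Vd = 2324/262 ≈ 8.870 mg/L.
Steady-state trough Cmin,ss = C₀·f/(1−f) ≈ 8.870 × 0.6665/0.3335 ≈ 17.727 mg/L.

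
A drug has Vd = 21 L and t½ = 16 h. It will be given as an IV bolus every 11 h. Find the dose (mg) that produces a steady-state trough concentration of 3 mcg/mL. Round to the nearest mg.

38 mg

τ/t½ = 11/16 ≈ 0.6875, so f = (1/2)^(11/16) ≈ 0.620929.
Cmin,ss = (D/Vd)·f/(1−f), so D = Cmin,ss·Vd·(1−f)/f.
D = 3 × 21 × (1−f)/f ≈ 3 × 21 × 0.61049 ≈ 38.46 mg.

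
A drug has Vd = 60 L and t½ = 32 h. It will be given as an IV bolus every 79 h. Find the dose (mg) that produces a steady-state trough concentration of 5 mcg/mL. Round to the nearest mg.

1361 mg

τ/t½ = 79/32 ≈ 2.4688, so f = (1/2)^(79/32) ≈ 0.180648.
Cmin,ss = (D/Vd)·f/(1−f), so D = Cmin,ss·Vd·(1−f)/f.
D = 5 × 60 × (1−f)/f ≈ 5 × 60 × 4.53563 ≈ 1360.69 mg.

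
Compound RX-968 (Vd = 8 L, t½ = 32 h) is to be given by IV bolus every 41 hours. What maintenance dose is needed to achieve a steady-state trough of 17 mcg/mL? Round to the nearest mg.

195 mg

τ/t½ = 41/32 ≈ 1.2812, so f = (1/2)^(41/32) ≈ 0.411439.
Cmin,ss = (D/Vd)·f/(1−f), so D = Cmin,ss·Vd·(1−f)/f.
D = 17 × 8 × (1−f)/f ≈ 17 × 8 × 1.43049 ≈ 194.55 mg.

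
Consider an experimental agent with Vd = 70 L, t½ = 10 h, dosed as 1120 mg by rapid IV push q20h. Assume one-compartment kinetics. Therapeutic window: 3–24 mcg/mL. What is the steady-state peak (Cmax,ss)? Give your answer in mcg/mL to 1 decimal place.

The dosing interval is 2 half-lives, so f = 2^(−2) = 0.25.
Accumulation ratio R = 1/(1 − f) = 1/0.75 = 4/3.
Single-dose peak C₀ = D/Vd = 1120/70 = 16 mcg/mL.
Steady-state peak Cmax,ss = C₀·R = 16 × 4/3 ≈ 21.333 mcg/mL.
Peak 21.3 mcg/mL vs MTC 24 mcg/mL: below toxic threshold.

21.3 mcg/mL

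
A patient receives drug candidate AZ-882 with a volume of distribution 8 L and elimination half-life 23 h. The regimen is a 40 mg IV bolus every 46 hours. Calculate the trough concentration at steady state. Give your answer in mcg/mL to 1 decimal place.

1.7 mcg/mL

The dosing interval is 2 half-lives, so f = 2^(−2) = 0.25.
At steady state, R = 1/(1 − 0.25) = 4/3.
Single-dose peak C₀ = D/Vd = 40/8 = 5 mcg/mL.
Steady-state peak Cmax,ss = C₀·R = 5 × 4/3 ≈ 6.667 mcg/mL.
Steady-state trough Cmin,ss = Cmax,ss·f ≈ 6.667 × 0.25 ≈ 1.667 mcg/mL.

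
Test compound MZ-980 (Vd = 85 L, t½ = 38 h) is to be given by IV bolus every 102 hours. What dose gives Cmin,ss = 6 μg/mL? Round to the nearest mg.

τ/t½ = 102/38 ≈ 2.6842, so f = (1/2)^(102/38) ≈ 0.155587.
Cmin,ss = (D/Vd)·f/(1−f), so D = Cmin,ss·Vd·(1−f)/f.
D = 6 × 85 × (1−f)/f ≈ 6 × 85 × 5.42727 ≈ 2767.91 mg.

2768 mg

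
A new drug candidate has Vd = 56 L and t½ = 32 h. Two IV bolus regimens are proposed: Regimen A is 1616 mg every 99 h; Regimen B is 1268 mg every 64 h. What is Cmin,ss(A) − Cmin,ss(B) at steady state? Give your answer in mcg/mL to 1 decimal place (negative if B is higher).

-3.7 mcg/mL

Regimen A: f = (1/2)^(99/32) ≈ 0.1171; Cmin,ss = (1616/56)·f/(1−f) ≈ 3.827 mcg/mL.
Regimen B: f = (1/2)^(64/32) ≈ 0.2500; Cmin,ss = (1268/56)·f/(1−f) ≈ 7.548 mcg/mL.
Difference ≈ 3.827 − 7.548 ≈ -3.721 mcg/mL.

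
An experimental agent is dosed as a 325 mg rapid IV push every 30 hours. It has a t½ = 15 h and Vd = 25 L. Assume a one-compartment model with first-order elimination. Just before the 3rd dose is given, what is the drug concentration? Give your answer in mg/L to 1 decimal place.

4.1 mg/L

f = (1/2)^(τ/t½) = (1/2)^(30/15) ≈ 0.2500.
C₀ = D/Vd = 325/25 ≈ 13.000 mg/L.
Before the 3rd dose, 2 doses have been given. Superposition: Cmin = C₀·(f + f²).
≈ 13.000 × (0.2500 + 0.0625) ≈ 13.000 × 0.3125 ≈ 4.062 mg/L.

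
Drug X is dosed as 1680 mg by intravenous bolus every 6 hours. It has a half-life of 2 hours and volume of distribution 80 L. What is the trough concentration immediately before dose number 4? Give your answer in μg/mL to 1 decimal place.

f = (1/2)^(τ/t½) = (1/2)^(6/2) ≈ 0.1250.
C₀ = D/Vd = 1680/80 ≈ 21.000 μg/mL.
Before the 4th dose, 3 doses have been given. Superposition: Cmin = C₀·(f + f² + … + f^3).
≈ 21.000 × (0.1250 + 0.0156 + 0.0020) ≈ 21.000 × 0.1426 ≈ 2.995 μg/mL.

3.0 μg/mL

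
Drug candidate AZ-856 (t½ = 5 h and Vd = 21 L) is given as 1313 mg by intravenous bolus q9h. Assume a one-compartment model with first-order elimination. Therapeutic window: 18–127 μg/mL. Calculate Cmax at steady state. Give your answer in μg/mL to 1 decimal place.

87.7 μg/mL

k = ln2/t½ = ln2/5 ≈ 0.138629 h⁻¹; fraction remaining f = e^(−kτ) = e^(−0.138629×9) ≈ 0.2872.
At steady state, accumulation factor R = 1/(1 − e^(−kτ)) ≈ 1.4029.
Each bolus raises the concentration by D/Vd = 1313/21 ≈ 62.524 μg/mL.
Cmax,ss = C₀/(1 − f) ≈ 62.524/0.7128 ≈ 87.716 μg/mL.
Peak 87.7 μg/mL vs MTC 127 μg/mL: below toxic threshold.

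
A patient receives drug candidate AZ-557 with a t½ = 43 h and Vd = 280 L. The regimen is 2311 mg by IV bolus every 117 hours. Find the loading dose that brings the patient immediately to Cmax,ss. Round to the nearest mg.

f = (1/2)^(117/43) ≈ 0.151677; accumulation ratio R = 1/(1−f) ≈ 1.17880.
Loading dose to hit Cmax,ss on first dose: D_load = D_maint·R ≈ 2311 × 1.17880 ≈ 2724.21 mg.

2724 mg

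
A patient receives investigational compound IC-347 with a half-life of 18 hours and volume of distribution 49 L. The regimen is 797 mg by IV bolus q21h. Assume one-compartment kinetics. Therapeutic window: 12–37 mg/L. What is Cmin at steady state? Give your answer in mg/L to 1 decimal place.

τ/t½ = 21/18 ≈ 1.1667, so fraction remaining f = (1/2)^(21/18) ≈ 0.4454.
Accumulation ratio R = 1/(1 − f) ≈ 1/0.5546 ≈ 1.8031.
Single-dose peak C₀ = D/Vd = 797/49 ≈ 16.265 mg/L.
Cmax,ss = C₀/(1 − f) ≈ 16.265/0.5546 ≈ 29.327 mg/L.
Steady-state trough Cmin,ss = Cmax,ss·f ≈ 29.327 × 0.4454 ≈ 13.062 mg/L.
Trough 13.1 mg/L vs MEC 12 mg/L: adequate.

13.1 mg/L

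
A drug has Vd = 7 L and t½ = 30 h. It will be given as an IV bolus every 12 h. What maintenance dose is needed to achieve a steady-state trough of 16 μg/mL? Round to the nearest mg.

36 mg

τ/t½ = 12/30 ≈ 0.4, so f = (1/2)^(12/30) ≈ 0.757858.
Cmin,ss = (D/Vd)·f/(1−f), so D = Cmin,ss·Vd·(1−f)/f.
D = 16 × 7 × (1−f)/f ≈ 16 × 7 × 0.31951 ≈ 35.79 mg.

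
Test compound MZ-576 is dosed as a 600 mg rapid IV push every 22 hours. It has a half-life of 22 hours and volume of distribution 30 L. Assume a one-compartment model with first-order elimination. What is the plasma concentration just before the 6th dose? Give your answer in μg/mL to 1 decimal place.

19.4 μg/mL

f = (1/2)^(τ/t½) = (1/2)^(22/22) ≈ 0.5000.
C₀ = D/Vd = 600/30 ≈ 20.000 μg/mL.
Before the 6th dose, 5 doses have been given. Superposition: Cmin = C₀·(f + f² + … + f^5).
≈ 20.000 × (0.5000 + 0.2500 + 0.1250 + 0.0625 + 0.0313) ≈ 20.000 × 0.9688 ≈ 19.376 μg/mL.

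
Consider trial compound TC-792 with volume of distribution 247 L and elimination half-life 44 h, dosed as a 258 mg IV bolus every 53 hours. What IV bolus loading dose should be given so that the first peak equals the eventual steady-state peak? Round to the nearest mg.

f = (1/2)^(53/44) ≈ 0.433906; accumulation ratio R = 1/(1−f) ≈ 1.76649.
Loading dose to hit Cmax,ss on first dose: D_load = D_maint·R ≈ 258 × 1.76649 ≈ 455.75 mg.

456 mg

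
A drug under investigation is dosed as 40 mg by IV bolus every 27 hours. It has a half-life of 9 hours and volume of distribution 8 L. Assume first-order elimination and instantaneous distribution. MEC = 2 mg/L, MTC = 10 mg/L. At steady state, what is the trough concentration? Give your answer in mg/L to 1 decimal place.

0.7 mg/L

τ = 27 h = 3 half-lives, so f = (1/2)^3 = 0.125.
At steady state, R = 1/(1 − 0.125) = 8/7.
Single-dose peak C₀ = D/Vd = 40/8 = 5 mg/L.
Steady-state peak Cmax,ss = C₀·R = 5 × 8/7 ≈ 5.714 mg/L.
Steady-state trough Cmin,ss = Cmax,ss·f ≈ 5.714 × 0.125 ≈ 0.714 mg/L.
Trough 0.7 mg/L vs MEC 2 mg/L: subtherapeutic.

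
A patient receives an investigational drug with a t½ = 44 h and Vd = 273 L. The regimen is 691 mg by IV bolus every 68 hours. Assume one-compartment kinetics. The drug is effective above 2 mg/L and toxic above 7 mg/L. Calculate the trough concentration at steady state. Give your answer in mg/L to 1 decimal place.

1.3 mg/L

Over one 68-h interval, 68/44 ≈ 1.5455 half-lives elapse, leaving f ≈ 0.3426 of each dose.
Each bolus raises the concentration by D/Vd = 691/273 ≈ 2.531 mg/L.
Steady-state trough Cmin,ss = C₀·f/(1−f) ≈ 2.531 × 0.3426/0.6574 ≈ 1.319 mg/L.
Trough 1.3 mg/L vs MEC 2 mg/L: subtherapeutic.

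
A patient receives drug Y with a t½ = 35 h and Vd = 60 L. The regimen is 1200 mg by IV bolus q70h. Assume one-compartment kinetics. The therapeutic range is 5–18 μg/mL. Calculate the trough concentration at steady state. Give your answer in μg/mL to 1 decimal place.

The dosing interval is 2 half-lives, so f = 2^(−2) = 0.25.
At steady state, R = 1/(1 − 0.25) = 4/3.
Single-dose peak C₀ = D/Vd = 1200/60 = 20 μg/mL.
Steady-state peak Cmax,ss = C₀·R = 20 × 4/3 ≈ 26.667 μg/mL.
Steady-state trough Cmin,ss = Cmax,ss·f ≈ 26.667 × 0.25 ≈ 6.667 μg/mL.
Trough 6.7 μg/mL vs MEC 5 μg/mL: adequate.

6.7 μg/mL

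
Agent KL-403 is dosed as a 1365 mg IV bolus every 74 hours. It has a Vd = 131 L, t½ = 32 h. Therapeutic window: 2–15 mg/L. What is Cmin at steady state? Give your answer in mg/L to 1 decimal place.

2.6 mg/L

Over one 74-h interval, 74/32 ≈ 2.3125 half-lives elapse, leaving f ≈ 0.2013 of each dose.
At steady state, accumulation factor R = 1/(1 − e^(−kτ)) ≈ 1.2520.
Single-dose peak C₀ = D/Vd = 1365/131 ≈ 10.420 mg/L.
Cmax,ss = C₀/(1 − f) ≈ 10.420/0.7987 ≈ 13.046 mg/L.
One interval later, Cmin,ss = Cmax,ss·e^(−kτ) ≈ 13.046 × 0.2013 ≈ 2.626 mg/L.
Trough 2.6 mg/L vs MEC 2 mg/L: adequate.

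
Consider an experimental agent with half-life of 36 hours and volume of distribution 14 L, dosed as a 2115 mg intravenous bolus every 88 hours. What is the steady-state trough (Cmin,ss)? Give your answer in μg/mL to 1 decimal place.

τ/t½ = 88/36 ≈ 2.4444, so fraction remaining f = (1/2)^(88/36) ≈ 0.1837.
Each bolus raises the concentration by D/Vd = 2115/14 ≈ 151.071 μg/mL.
Steady-state trough Cmin,ss = C₀·f/(1−f) ≈ 151.071 × 0.1837/0.8163 ≈ 33.997 μg/mL.

34.0 μg/mL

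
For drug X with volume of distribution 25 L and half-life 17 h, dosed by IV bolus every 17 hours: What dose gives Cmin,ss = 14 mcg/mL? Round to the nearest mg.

350 mg

τ/t½ = 17/17 ≈ 1, so f = (1/2)^(17/17) ≈ 0.500000.
Cmin,ss = (D/Vd)·f/(1−f), so D = Cmin,ss·Vd·(1−f)/f.
D = 14 × 25 × (1−f)/f ≈ 14 × 25 × 1.00000 ≈ 350.00 mg.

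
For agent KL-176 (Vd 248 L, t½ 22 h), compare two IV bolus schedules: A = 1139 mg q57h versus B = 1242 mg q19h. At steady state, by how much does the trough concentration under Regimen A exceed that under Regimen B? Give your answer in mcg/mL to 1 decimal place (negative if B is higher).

-5.2 mcg/mL

Regimen A: f = (1/2)^(57/22) ≈ 0.1660; Cmin,ss = (1139/248)·f/(1−f) ≈ 0.914 mcg/mL.
Regimen B: f = (1/2)^(19/22) ≈ 0.5496; Cmin,ss = (1242/248)·f/(1−f) ≈ 6.111 mcg/mL.
Difference ≈ 0.914 − 6.111 ≈ -5.197 mcg/mL.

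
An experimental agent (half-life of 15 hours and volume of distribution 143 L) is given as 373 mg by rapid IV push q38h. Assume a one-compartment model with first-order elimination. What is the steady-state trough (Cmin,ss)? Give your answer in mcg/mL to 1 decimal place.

0.5 mcg/mL

Over one 38-h interval, 38/15 ≈ 2.5333 half-lives elapse, leaving f ≈ 0.1727 of each dose.
Each bolus raises the concentration by D/Vd = 373/143 ≈ 2.608 mcg/mL.
Steady-state trough Cmin,ss = C₀·f/(1−f) ≈ 2.608 × 0.1727/0.8273 ≈ 0.544 mcg/mL.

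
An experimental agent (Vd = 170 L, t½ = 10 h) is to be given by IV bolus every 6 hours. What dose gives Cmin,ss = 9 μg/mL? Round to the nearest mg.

789 mg

τ/t½ = 6/10 ≈ 0.6, so f = (1/2)^(6/10) ≈ 0.659754.
Cmin,ss = (D/Vd)·f/(1−f), so D = Cmin,ss·Vd·(1−f)/f.
D = 9 × 170 × (1−f)/f ≈ 9 × 170 × 0.51572 ≈ 789.05 mg.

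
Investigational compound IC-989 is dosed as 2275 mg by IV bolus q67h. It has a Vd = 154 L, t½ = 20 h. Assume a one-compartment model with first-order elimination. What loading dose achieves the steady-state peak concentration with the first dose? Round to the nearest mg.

f = (1/2)^(67/20) ≈ 0.098073; accumulation ratio R = 1/(1−f) ≈ 1.10874.
Loading dose to hit Cmax,ss on first dose: D_load = D_maint·R ≈ 2275 × 1.10874 ≈ 2522.38 mg.

2522 mg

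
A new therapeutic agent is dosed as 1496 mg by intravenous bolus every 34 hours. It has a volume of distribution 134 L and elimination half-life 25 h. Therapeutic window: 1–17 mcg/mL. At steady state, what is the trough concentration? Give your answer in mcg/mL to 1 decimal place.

Over one 34-h interval, 34/25 ≈ 1.36 half-lives elapse, leaving f ≈ 0.3896 of each dose.
Single-dose peak C₀ = D/Vd = 1496/134 ≈ 11.164 mcg/mL.
Steady-state trough Cmin,ss = C₀·f/(1−f) ≈ 11.164 × 0.3896/0.6104 ≈ 7.126 mcg/mL.
Trough 7.1 mcg/mL vs MEC 1 mcg/mL: adequate.

7.1 mcg/mL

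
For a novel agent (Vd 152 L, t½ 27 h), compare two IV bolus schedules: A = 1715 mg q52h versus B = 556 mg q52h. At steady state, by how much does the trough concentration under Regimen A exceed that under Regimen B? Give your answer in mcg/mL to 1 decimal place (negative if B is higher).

2.7 mcg/mL

Regimen A: f = (1/2)^(52/27) ≈ 0.2632; Cmin,ss = (1715/152)·f/(1−f) ≈ 4.030 mcg/mL.
Regimen B: f = (1/2)^(52/27) ≈ 0.2632; Cmin,ss = (556/152)·f/(1−f) ≈ 1.307 mcg/mL.
Difference ≈ 4.030 − 1.307 ≈ 2.723 mcg/mL.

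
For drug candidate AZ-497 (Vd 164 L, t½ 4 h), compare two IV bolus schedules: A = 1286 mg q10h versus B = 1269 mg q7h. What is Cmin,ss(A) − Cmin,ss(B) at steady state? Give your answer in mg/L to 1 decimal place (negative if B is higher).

Regimen A: f = (1/2)^(10/4) ≈ 0.1768; Cmin,ss = (1286/164)·f/(1−f) ≈ 1.684 mg/L.
Regimen B: f = (1/2)^(7/4) ≈ 0.2973; Cmin,ss = (1269/164)·f/(1−f) ≈ 3.274 mg/L.
Difference ≈ 1.684 − 3.274 ≈ -1.590 mg/L.

-1.6 mg/L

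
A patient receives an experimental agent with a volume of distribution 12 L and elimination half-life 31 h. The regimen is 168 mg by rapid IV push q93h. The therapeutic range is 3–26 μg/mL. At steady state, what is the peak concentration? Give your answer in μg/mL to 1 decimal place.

16.0 μg/mL

τ = 93 h = 3 half-lives, so f = (1/2)^3 = 0.125.
At steady state, R = 1/(1 − 0.125) = 8/7.
Single-dose peak C₀ = D/Vd = 168/12 = 14 μg/mL.
Steady-state peak Cmax,ss = C₀·R = 14 × 8/7 ≈ 16.000 μg/mL.
Peak 16.0 μg/mL vs MTC 26 μg/mL: below toxic threshold.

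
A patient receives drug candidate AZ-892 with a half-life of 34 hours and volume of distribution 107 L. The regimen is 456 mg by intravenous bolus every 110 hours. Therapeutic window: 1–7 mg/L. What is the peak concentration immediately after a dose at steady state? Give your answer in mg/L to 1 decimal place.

k = ln2/t½ = ln2/34 ≈ 0.020387 h⁻¹; fraction remaining f = e^(−kτ) = e^(−0.020387×110) ≈ 0.1062.
At steady state, accumulation factor R = 1/(1 − e^(−kτ)) ≈ 1.1188.
Single-dose peak C₀ = D/Vd = 456/107 ≈ 4.262 mg/L.
Steady-state peak Cmax,ss = C₀·R ≈ 4.262 × 1.1188 ≈ 4.768 mg/L.
Peak 4.8 mg/L vs MTC 7 mg/L: below toxic threshold.

4.8 mg/L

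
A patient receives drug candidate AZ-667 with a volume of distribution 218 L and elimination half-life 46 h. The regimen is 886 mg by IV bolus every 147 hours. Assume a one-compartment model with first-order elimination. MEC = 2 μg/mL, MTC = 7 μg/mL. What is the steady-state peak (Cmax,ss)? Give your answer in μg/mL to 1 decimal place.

Over one 147-h interval, 147/46 ≈ 3.1957 half-lives elapse, leaving f ≈ 0.1091 of each dose.
At steady state, accumulation factor R = 1/(1 − e^(−kτ)) ≈ 1.1225.
Each bolus raises the concentration by D/Vd = 886/218 ≈ 4.064 μg/mL.
Steady-state peak Cmax,ss = C₀·R ≈ 4.064 × 1.1225 ≈ 4.562 μg/mL.
Peak 4.6 μg/mL vs MTC 7 μg/mL: below toxic threshold.

4.6 μg/mL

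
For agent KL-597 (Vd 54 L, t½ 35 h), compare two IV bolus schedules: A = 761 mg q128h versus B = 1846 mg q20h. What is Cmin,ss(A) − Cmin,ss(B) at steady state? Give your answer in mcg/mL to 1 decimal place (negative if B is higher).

-69.1 mcg/mL

Regimen A: f = (1/2)^(128/35) ≈ 0.0793; Cmin,ss = (761/54)·f/(1−f) ≈ 1.214 mcg/mL.
Regimen B: f = (1/2)^(20/35) ≈ 0.6730; Cmin,ss = (1846/54)·f/(1−f) ≈ 70.357 mcg/mL.
Difference ≈ 1.214 − 70.357 ≈ -69.143 mcg/mL.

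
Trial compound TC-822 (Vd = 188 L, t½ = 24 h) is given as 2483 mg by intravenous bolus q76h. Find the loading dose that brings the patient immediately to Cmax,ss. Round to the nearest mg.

2794 mg

f = (1/2)^(76/24) ≈ 0.111362; accumulation ratio R = 1/(1−f) ≈ 1.12532.
Loading dose to hit Cmax,ss on first dose: D_load = D_maint·R ≈ 2483 × 1.12532 ≈ 2794.17 mg.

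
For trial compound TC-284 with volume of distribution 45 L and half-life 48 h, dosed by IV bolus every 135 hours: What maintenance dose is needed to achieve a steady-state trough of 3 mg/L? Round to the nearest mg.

τ/t½ = 135/48 ≈ 2.8125, so f = (1/2)^(135/48) ≈ 0.142349.
Cmin,ss = (D/Vd)·f/(1−f), so D = Cmin,ss·Vd·(1−f)/f.
D = 3 × 45 × (1−f)/f ≈ 3 × 45 × 6.02499 ≈ 813.37 mg.

813 mg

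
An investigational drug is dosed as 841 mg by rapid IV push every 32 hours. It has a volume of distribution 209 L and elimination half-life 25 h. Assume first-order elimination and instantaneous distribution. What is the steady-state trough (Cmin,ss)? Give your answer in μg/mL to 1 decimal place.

2.8 μg/mL

Over one 32-h interval, 32/25 ≈ 1.28 half-lives elapse, leaving f ≈ 0.4118 of each dose.
Accumulation ratio R = 1/(1 − f) ≈ 1/0.5882 ≈ 1.7001.
Each bolus raises the concentration by D/Vd = 841/209 ≈ 4.024 μg/mL.
Steady-state peak Cmax,ss = C₀·R ≈ 4.024 × 1.7001 ≈ 6.841 μg/mL.
One interval later, Cmin,ss = Cmax,ss·e^(−kτ) ≈ 6.841 × 0.4118 ≈ 2.817 μg/mL.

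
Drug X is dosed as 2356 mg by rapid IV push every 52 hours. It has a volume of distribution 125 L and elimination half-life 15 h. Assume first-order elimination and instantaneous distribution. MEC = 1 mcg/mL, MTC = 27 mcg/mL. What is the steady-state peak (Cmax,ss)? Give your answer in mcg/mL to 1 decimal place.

20.7 mcg/mL

Over one 52-h interval, 52/15 ≈ 3.4667 half-lives elapse, leaving f ≈ 0.0905 of each dose.
At steady state, accumulation factor R = 1/(1 − e^(−kτ)) ≈ 1.0995.
Single-dose peak C₀ = D/Vd = 2356/125 ≈ 18.848 mcg/mL.
Steady-state peak Cmax,ss = C₀·R ≈ 18.848 × 1.0995 ≈ 20.723 mcg/mL.
Peak 20.7 mcg/mL vs MTC 27 mcg/mL: below toxic threshold.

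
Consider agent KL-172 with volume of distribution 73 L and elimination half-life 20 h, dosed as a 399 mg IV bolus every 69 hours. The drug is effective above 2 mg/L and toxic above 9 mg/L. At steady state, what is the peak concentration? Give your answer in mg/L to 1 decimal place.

6.0 mg/L

k = ln2/t½ = ln2/20 ≈ 0.034657 h⁻¹; fraction remaining f = e^(−kτ) = e^(−0.034657×69) ≈ 0.0915.
At steady state, accumulation factor R = 1/(1 − e^(−kτ)) ≈ 1.1007.
Each bolus raises the concentration by D/Vd = 399/73 ≈ 5.466 mg/L.
Steady-state peak Cmax,ss = C₀·R ≈ 5.466 × 1.1007 ≈ 6.016 mg/L.
Peak 6.0 mg/L vs MTC 9 mg/L: below toxic threshold.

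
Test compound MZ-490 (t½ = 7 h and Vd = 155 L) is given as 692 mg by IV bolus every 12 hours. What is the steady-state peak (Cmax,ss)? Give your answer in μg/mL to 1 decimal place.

τ/t½ = 12/7 ≈ 1.7143, so fraction remaining f = (1/2)^(12/7) ≈ 0.3048.
Accumulation ratio R = 1/(1 − f) ≈ 1/0.6952 ≈ 1.4384.
Single-dose peak C₀ = D/Vd = 692/155 ≈ 4.465 μg/mL.
Steady-state peak Cmax,ss = C₀·R ≈ 4.465 × 1.4384 ≈ 6.422 μg/mL.

6.4 μg/mL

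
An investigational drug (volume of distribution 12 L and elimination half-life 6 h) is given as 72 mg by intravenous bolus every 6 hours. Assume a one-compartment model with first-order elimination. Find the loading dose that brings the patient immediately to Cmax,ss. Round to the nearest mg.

f = (1/2)^(6/6) ≈ 0.500000; accumulation ratio R = 1/(1−f) ≈ 2.00000.
Loading dose to hit Cmax,ss on first dose: D_load = D_maint·R ≈ 72 × 2.00000 ≈ 144.00 mg.

144 mg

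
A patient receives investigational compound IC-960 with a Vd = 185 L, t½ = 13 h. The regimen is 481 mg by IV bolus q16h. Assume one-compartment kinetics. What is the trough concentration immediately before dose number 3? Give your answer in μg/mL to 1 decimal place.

1.6 μg/mL

f = (1/2)^(τ/t½) = (1/2)^(16/13) ≈ 0.4261.
C₀ = D/Vd = 481/185 ≈ 2.600 μg/mL.
Before the 3rd dose, 2 doses have been given. Superposition: Cmin = C₀·(f + f²).
≈ 2.600 × (0.4261 + 0.1816) ≈ 2.600 × 0.6077 ≈ 1.580 μg/mL.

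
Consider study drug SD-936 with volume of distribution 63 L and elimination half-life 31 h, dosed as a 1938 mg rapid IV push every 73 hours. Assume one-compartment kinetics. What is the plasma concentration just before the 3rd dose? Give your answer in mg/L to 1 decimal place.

7.2 mg/L

f = (1/2)^(τ/t½) = (1/2)^(73/31) ≈ 0.1955.
C₀ = D/Vd = 1938/63 ≈ 30.762 mg/L.
Before the 3rd dose, 2 doses have been given. Superposition: Cmin = C₀·(f + f²).
≈ 30.762 × (0.1955 + 0.0382) ≈ 30.762 × 0.2337 ≈ 7.189 mg/L.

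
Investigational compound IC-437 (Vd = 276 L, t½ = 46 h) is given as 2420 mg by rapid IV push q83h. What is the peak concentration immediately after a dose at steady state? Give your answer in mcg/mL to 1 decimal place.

12.3 mcg/mL

τ/t½ = 83/46 ≈ 1.8043, so fraction remaining f = (1/2)^(83/46) ≈ 0.2863.
At steady state, accumulation factor R = 1/(1 − e^(−kτ)) ≈ 1.4011.
Single-dose peak C₀ = D/Vd = 2420/276 ≈ 8.768 mcg/mL.
Steady-state peak Cmax,ss = C₀·R ≈ 8.768 × 1.4011 ≈ 12.285 mcg/mL.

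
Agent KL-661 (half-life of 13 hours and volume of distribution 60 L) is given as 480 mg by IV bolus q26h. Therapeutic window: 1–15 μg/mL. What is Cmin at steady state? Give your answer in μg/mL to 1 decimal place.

τ = 26 h = 2 half-lives, so f = (1/2)^2 = 0.25.
Accumulation ratio R = 1/(1 − f) = 1/0.75 = 4/3.
Single-dose peak C₀ = D/Vd = 480/60 = 8 μg/mL.
Steady-state peak Cmax,ss = C₀·R = 8 × 4/3 ≈ 10.667 μg/mL.
Steady-state trough Cmin,ss = Cmax,ss·f ≈ 10.667 × 0.25 ≈ 2.667 μg/mL.
Trough 2.7 μg/mL vs MEC 1 μg/mL: adequate.

2.7 μg/mL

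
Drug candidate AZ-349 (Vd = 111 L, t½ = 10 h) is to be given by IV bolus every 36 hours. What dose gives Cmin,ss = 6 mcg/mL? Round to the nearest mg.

τ/t½ = 36/10 ≈ 3.6, so f = (1/2)^(36/10) ≈ 0.082469.
Cmin,ss = (D/Vd)·f/(1−f), so D = Cmin,ss·Vd·(1−f)/f.
D = 6 × 111 × (1−f)/f ≈ 6 × 111 × 11.12577 ≈ 7409.76 mg.

7410 mg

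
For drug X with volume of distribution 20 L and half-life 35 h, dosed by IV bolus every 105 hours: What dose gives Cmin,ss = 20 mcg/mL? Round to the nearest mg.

2800 mg

τ/t½ = 105/35 ≈ 3, so f = (1/2)^(105/35) ≈ 0.125000.
Cmin,ss = (D/Vd)·f/(1−f), so D = Cmin,ss·Vd·(1−f)/f.
D = 20 × 20 × (1−f)/f ≈ 20 × 20 × 7.00000 ≈ 2800.00 mg.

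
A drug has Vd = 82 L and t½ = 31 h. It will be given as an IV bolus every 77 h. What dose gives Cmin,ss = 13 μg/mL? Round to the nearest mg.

τ/t½ = 77/31 ≈ 2.4839, so f = (1/2)^(77/31) ≈ 0.178764.
Cmin,ss = (D/Vd)·f/(1−f), so D = Cmin,ss·Vd·(1−f)/f.
D = 13 × 82 × (1−f)/f ≈ 13 × 82 × 4.59397 ≈ 4897.17 mg.

4897 mg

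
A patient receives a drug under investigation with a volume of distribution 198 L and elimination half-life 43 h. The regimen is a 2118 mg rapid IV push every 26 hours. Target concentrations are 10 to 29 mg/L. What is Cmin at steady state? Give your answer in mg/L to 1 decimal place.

20.5 mg/L

k = ln2/t½ = ln2/43 ≈ 0.016120 h⁻¹; fraction remaining f = e^(−kτ) = e^(−0.016120×26) ≈ 0.6576.
Single-dose peak C₀ = D/Vd = 2118/198 ≈ 10.697 mg/L.
Steady-state trough Cmin,ss = C₀·f/(1−f) ≈ 10.697 × 0.6576/0.3424 ≈ 20.544 mg/L.
Trough 20.5 mg/L vs MEC 10 mg/L: adequate.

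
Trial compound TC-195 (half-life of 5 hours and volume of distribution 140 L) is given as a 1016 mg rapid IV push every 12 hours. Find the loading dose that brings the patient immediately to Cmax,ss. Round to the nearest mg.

1253 mg

f = (1/2)^(12/5) ≈ 0.189465; accumulation ratio R = 1/(1−f) ≈ 1.23375.
Loading dose to hit Cmax,ss on first dose: D_load = D_maint·R ≈ 1016 × 1.23375 ≈ 1253.49 mg.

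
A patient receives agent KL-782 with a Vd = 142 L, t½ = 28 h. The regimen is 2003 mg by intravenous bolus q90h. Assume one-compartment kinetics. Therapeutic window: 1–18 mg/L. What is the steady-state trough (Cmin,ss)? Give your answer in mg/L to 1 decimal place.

1.7 mg/L

Over one 90-h interval, 90/28 ≈ 3.2143 half-lives elapse, leaving f ≈ 0.1077 of each dose.
Accumulation ratio R = 1/(1 − f) ≈ 1/0.8923 ≈ 1.1207.
Each bolus raises the concentration by D/Vd = 2003/142 ≈ 14.106 mg/L.
Cmax,ss = C₀/(1 − f) ≈ 14.106/0.8923 ≈ 15.809 mg/L.
Steady-state trough Cmin,ss = Cmax,ss·f ≈ 15.809 × 0.1077 ≈ 1.703 mg/L.
Trough 1.7 mg/L vs MEC 1 mg/L: adequate.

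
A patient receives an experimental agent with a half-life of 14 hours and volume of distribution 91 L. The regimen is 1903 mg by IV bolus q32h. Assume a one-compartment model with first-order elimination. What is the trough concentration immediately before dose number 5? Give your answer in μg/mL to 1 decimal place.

f = (1/2)^(τ/t½) = (1/2)^(32/14) ≈ 0.2051.
C₀ = D/Vd = 1903/91 ≈ 20.912 μg/mL.
Before the 5th dose, 4 doses have been given. Superposition: Cmin = C₀·(f + f² + … + f^4).
≈ 20.912 × (0.2051 + 0.0421 + 0.0086 + 0.0018) ≈ 20.912 × 0.2576 ≈ 5.387 μg/mL.

5.4 μg/mL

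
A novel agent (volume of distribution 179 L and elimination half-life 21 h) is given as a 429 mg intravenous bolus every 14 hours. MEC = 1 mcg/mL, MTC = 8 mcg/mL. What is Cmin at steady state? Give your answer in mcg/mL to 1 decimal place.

τ/t½ = 14/21 ≈ 0.66667, so fraction remaining f = (1/2)^(14/21) ≈ 0.6300.
Single-dose peak C₀ = D/Vd = 429/179 ≈ 2.397 mcg/mL.
Steady-state trough Cmin,ss = C₀·f/(1−f) ≈ 2.397 × 0.6300/0.3700 ≈ 4.081 mcg/mL.
Trough 4.1 mcg/mL vs MEC 1 mcg/mL: adequate.

4.1 mcg/mL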